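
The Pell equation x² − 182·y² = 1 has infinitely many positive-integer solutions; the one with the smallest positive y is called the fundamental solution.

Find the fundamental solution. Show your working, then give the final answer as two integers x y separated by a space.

27 2

√182 → a₀=13, period (2,26); ℓ=2 even so k=1
a_0=13:  p_0=13·1+0=13,  q_0=13·0+1=1
a_1=2:  p_1=2·13+1=27,  q_1=2·1+0=2
→ (27, 2).  Check: 27²=729, 182·2²=728, difference 1.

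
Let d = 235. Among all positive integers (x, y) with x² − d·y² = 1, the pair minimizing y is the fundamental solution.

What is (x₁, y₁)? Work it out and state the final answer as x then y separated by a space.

46 3

[15; 3,30] for √235; ℓ=2 ⇒ convergent index 1
step 0: (15, 1)  from 15·(1,0) + (0,1)
step 1: (46, 3)  from 3·(15,1) + (1,0)
→ (46, 3).  Check: 46²=2116, 235·3²=2115, difference 1.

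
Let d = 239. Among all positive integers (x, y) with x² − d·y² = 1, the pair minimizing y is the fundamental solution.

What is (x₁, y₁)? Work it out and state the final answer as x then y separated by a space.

6195120 400729

√239 → a₀=15, period (2,5,1,2,4,15,4,2,1,5,2,30); ℓ=12 even so k=11
a_0=15:  p_0=15·1+0=15,  q_0=15·0+1=1
a_1=2:  p_1=2·15+1=31,  q_1=2·1+0=2
a_2=5:  p_2=5·31+15=170,  q_2=5·2+1=11
a_3=1:  p_3=1·170+31=201,  q_3=1·11+2=13
…
a_5=4:  p_5=4·572+201=2489,  q_5=4·37+13=161
a_6=15:  p_6=15·2489+572=37907,  q_6=15·161+37=2452
a_7=4:  p_7=4·37907+2489=154117,  q_7=4·2452+161=9969
a_8=2:  p_8=2·154117+37907=346141,  q_8=2·9969+2452=22390
a_9=1:  p_9=1·346141+154117=500258,  q_9=1·22390+9969=32359
a_10=5:  p_10=5·500258+346141=2847431,  q_10=5·32359+22390=184185
a_11=2:  p_11=2·2847431+500258=6195120,  q_11=2·184185+32359=400729
→ (6195120, 400729).  Check: 6195120²=38379511814400, 239·400729²=38379511814399, difference 1.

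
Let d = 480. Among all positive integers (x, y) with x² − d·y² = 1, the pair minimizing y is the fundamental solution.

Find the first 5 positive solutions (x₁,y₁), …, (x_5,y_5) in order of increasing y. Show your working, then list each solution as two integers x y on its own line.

241 11
116161 5302
55989361 2555553
26986755841 1231771244
13007560326001 593711184055

√480 → a₀=21, period (1,9,1,42); ℓ=4 even so k=3
a_0=21:  p_0=21·1+0=21,  q_0=21·0+1=1
…
a_2=9:  p_2=9·22+21=219,  q_2=9·1+1=10
a_3=1:  p_3=1·219+22=241,  q_3=1·10+1=11
→ (241, 11).  Check: 241²=58081, 480·11²=58080, difference 1.
k=2:  x_2 = 241·241+480·11·11 = 116161,  y_2 = 241·11+11·241 = 5302
k=3:  x_3 = 241·116161+480·11·5302 = 55989361,  y_3 = 241·5302+11·116161 = 2555553
k=4:  x_4 = 241·55989361+480·11·2555553 = 26986755841,  y_4 = 241·2555553+11·55989361 = 1231771244
k=5:  x_5 = 241·26986755841+480·11·1231771244 = 13007560326001,  y_5 = 241·1231771244+11·26986755841 = 593711184055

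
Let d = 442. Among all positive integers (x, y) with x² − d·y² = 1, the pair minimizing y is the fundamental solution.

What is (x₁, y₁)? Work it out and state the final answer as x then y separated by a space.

[21; 42] for √442; ℓ=1 ⇒ convergent index 1
step 0: (21, 1)  from 21·(1,0) + (0,1)
step 1: (883, 42)  from 42·(21,1) + (1,0)
(x₁, y₁) = (883, 42);  883² − 442·42² = 1 ✓

883 42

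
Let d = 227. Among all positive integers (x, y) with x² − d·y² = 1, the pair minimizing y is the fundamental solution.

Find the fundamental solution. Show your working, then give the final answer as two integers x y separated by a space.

226 15

[15; 15,30] for √227; ℓ=2 ⇒ convergent index 1
k=0  a_k=15  p_k/q_k = 15/1
k=1  a_k=15  p_k/q_k = 226/15
(x₁, y₁) = (226, 15);  226² − 227·15² = 1 ✓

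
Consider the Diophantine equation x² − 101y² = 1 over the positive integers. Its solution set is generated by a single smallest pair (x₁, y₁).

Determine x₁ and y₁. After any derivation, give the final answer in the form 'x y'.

201 20

√101 → a₀=10, period (20); ℓ=1 odd so k=1
k=0  a_k=10  p_k/q_k = 10/1
k=1  a_k=20  p_k/q_k = 201/20
(x₁, y₁) = (201, 20);  201² − 101·20² = 1 ✓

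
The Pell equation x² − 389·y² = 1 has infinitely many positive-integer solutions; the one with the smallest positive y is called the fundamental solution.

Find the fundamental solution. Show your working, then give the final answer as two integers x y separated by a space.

3287049 166660

√389 → a₀=19, period (1,2,1,1,1,1,2,1,38); ℓ=9 odd so k=17
k=0  a_k=19  p_k/q_k = 19/1
k=1  a_k=1  p_k/q_k = 20/1
k=2  a_k=2  p_k/q_k = 59/3
k=3  a_k=1  p_k/q_k = 79/4
k=4  a_k=1  p_k/q_k = 138/7
k=5  a_k=1  p_k/q_k = 217/11
…
k=7  a_k=2  p_k/q_k = 927/47
k=8  a_k=1  p_k/q_k = 1282/65
…
k=10  a_k=1  p_k/q_k = 50925/2582
k=11  a_k=2  p_k/q_k = 151493/7681
k=12  a_k=1  p_k/q_k = 202418/10263
k=13  a_k=1  p_k/q_k = 353911/17944
k=14  a_k=1  p_k/q_k = 556329/28207
k=15  a_k=1  p_k/q_k = 910240/46151
k=16  a_k=2  p_k/q_k = 2376809/120509
k=17  a_k=1  p_k/q_k = 3287049/166660
fundamental: x₁=3287049, y₁=166660  (since 10804691128401 − 389·27775555600 = 1)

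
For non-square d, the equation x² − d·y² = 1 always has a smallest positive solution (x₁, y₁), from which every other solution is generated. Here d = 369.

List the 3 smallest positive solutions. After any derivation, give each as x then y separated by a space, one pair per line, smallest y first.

8396801 437120
141012534067201 7340819306240
2368108374136006451201 123278797782910239360

√369 = [19; 4,1,3,2,7,4,7,2,3,1,4,38, …], period ℓ=12 (even) → k=11
i=0: a=19 ⇒ p=19, q=1
i=1: a=4 ⇒ p=77, q=4
…
i=4: a=2 ⇒ p=826, q=43
i=5: a=7 ⇒ p=6147, q=320
…
i=7: a=7 ⇒ p=184045, q=9581
i=8: a=2 ⇒ p=393504, q=20485
i=9: a=3 ⇒ p=1364557, q=71036
i=10: a=1 ⇒ p=1758061, q=91521
i=11: a=4 ⇒ p=8396801, q=437120
→ (8396801, 437120).  Check: 8396801²=70506267033601, 369·437120²=70506267033600, difference 1.
n=2: (8396801,437120)∘(8396801,437120) = (8396801·8396801+369·437120·437120, 8396801·437120+437120·8396801) = (141012534067201,7340819306240)
n=3: (141012534067201,7340819306240)∘(8396801,437120) = (8396801·141012534067201+369·437120·7340819306240, 8396801·7340819306240+437120·141012534067201) = (2368108374136006451201,123278797782910239360)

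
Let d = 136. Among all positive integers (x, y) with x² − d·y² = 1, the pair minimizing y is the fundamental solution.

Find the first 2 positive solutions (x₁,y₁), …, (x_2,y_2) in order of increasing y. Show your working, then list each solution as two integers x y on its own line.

√136 → a₀=11, period (1,1,1,22); ℓ=4 even so k=3
k=0  a_k=11  p_k/q_k = 11/1
…
k=2  a_k=1  p_k/q_k = 23/2
k=3  a_k=1  p_k/q_k = 35/3
(x₁, y₁) = (35, 3);  35² − 136·3² = 1 ✓
(x_2, y_2) = (35·35 + 136·3·3, 35·3 + 3·35) = (2449, 210)

35 3
2449 210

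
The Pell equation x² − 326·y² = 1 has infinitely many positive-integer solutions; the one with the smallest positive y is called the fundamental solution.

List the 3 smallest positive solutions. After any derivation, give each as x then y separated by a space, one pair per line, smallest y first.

√326 = [18; 18,36, …], period ℓ=2 (even) → k=1
k=0  a_k=18  p_k/q_k = 18/1
k=1  a_k=18  p_k/q_k = 325/18
(x₁, y₁) = (325, 18);  325² − 326·18² = 1 ✓
k=2:  x_2 = 325·325+326·18·18 = 211249,  y_2 = 325·18+18·325 = 11700
k=3:  x_3 = 325·211249+326·18·11700 = 137311525,  y_3 = 325·11700+18·211249 = 7604982

325 18
211249 11700
137311525 7604982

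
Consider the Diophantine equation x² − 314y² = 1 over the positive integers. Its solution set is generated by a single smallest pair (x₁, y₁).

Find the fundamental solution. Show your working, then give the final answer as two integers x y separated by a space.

392499 22150

√314 → a₀=17, period (1,2,1,1,2,1,34); ℓ=7 odd so k=13
step 0: (17, 1)  from 17·(1,0) + (0,1)
…
step 12: (282617, 15949)  from 2·(109882,6201) + (62853,3547)
step 13: (392499, 22150)  from 1·(282617,15949) + (109882,6201)
→ (392499, 22150).  Check: 392499²=154055465001, 314·22150²=154055465000, difference 1.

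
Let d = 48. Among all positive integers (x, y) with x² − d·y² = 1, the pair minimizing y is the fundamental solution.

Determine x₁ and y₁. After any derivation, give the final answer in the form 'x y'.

7 1

√48 → a₀=6, period (1,12); ℓ=2 even so k=1
step 0: (6, 1)  from 6·(1,0) + (0,1)
step 1: (7, 1)  from 1·(6,1) + (1,0)
fundamental: x₁=7, y₁=1  (since 49 − 48·1 = 1)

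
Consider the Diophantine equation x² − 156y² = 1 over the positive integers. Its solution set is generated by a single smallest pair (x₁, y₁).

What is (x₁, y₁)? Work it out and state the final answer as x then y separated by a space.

√156 = [12; 2,24, …], period ℓ=2 (even) → k=1
k=0  a_k=12  p_k/q_k = 12/1
k=1  a_k=2  p_k/q_k = 25/2
(x₁, y₁) = (25, 2);  25² − 156·2² = 1 ✓

25 2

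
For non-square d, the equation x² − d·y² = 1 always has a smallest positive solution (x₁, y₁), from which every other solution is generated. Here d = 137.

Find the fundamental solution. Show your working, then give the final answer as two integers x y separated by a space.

6083073 519712

d=137: √d = [11; 1,2,2,1,1,2,2,1,22] (ℓ=9, odd), read p_17/q_17
step 0: (11, 1)  from 11·(1,0) + (0,1)
…
step 2: (35, 3)  from 2·(12,1) + (11,1)
…
step 4: (117, 10)  from 1·(82,7) + (35,3)
step 5: (199, 17)  from 1·(117,10) + (82,7)
…
step 7: (1229, 105)  from 2·(515,44) + (199,17)
…
step 10: (41341, 3532)  from 1·(39597,3383) + (1744,149)
…
step 16: (4286741, 366241)  from 2·(1796332,153471) + (694077,59299)
step 17: (6083073, 519712)  from 1·(4286741,366241) + (1796332,153471)
fundamental: x₁=6083073, y₁=519712  (since 37003777123329 − 137·270100562944 = 1)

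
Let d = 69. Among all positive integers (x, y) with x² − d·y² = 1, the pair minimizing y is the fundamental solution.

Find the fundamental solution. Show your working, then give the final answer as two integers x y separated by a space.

√69 → a₀=8, period (3,3,1,4,1,3,3,16); ℓ=8 even so k=7
i=0: a=8 ⇒ p=8, q=1
i=1: a=3 ⇒ p=25, q=3
i=2: a=3 ⇒ p=83, q=10
i=3: a=1 ⇒ p=108, q=13
…
i=5: a=1 ⇒ p=623, q=75
i=6: a=3 ⇒ p=2384, q=287
i=7: a=3 ⇒ p=7775, q=936
fundamental: x₁=7775, y₁=936  (since 60450625 − 69·876096 = 1)

7775 936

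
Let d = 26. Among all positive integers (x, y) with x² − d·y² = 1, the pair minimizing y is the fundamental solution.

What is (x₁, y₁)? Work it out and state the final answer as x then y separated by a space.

51 10

[5; 10] for √26; ℓ=1 ⇒ convergent index 1
k=0  a_k=5  p_k/q_k = 5/1
k=1  a_k=10  p_k/q_k = 51/10
(x₁, y₁) = (51, 10);  51² − 26·10² = 1 ✓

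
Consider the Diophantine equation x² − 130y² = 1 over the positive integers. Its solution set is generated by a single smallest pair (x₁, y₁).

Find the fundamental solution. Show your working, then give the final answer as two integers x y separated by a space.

6499 570

d=130: √d = [11; 2,2,22] (ℓ=3, odd), read p_5/q_5
a_0=11:  p_0=11·1+0=11,  q_0=11·0+1=1
…
a_2=2:  p_2=2·23+11=57,  q_2=2·2+1=5
a_3=22:  p_3=22·57+23=1277,  q_3=22·5+2=112
a_4=2:  p_4=2·1277+57=2611,  q_4=2·112+5=229
a_5=2:  p_5=2·2611+1277=6499,  q_5=2·229+112=570
→ (6499, 570).  Check: 6499²=42237001, 130·570²=42237000, difference 1.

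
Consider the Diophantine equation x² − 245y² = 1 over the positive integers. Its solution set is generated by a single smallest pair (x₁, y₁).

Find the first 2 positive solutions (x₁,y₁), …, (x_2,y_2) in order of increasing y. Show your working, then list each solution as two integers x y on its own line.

51841 3312
5374978561 343394784

√245 → a₀=15, period (1,1,1,7,6,7,1,1,1,30); ℓ=10 even so k=9
k=0  a_k=15  p_k/q_k = 15/1
k=1  a_k=1  p_k/q_k = 16/1
…
k=4  a_k=7  p_k/q_k = 360/23
…
k=6  a_k=7  p_k/q_k = 15809/1010
…
k=8  a_k=1  p_k/q_k = 33825/2161
k=9  a_k=1  p_k/q_k = 51841/3312
(x₁, y₁) = (51841, 3312);  51841² − 245·3312² = 1 ✓
(51841+3312√245)^2 = 5374978561 + 343394784√245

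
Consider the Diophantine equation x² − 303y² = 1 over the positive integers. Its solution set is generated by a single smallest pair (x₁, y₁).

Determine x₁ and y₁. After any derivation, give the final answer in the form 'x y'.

2524 145

√303 = [17; 2,2,5,2,2,34, …], period ℓ=6 (even) → k=5
i=0: a=17 ⇒ p=17, q=1
…
i=2: a=2 ⇒ p=87, q=5
i=3: a=5 ⇒ p=470, q=27
i=4: a=2 ⇒ p=1027, q=59
i=5: a=2 ⇒ p=2524, q=145
(x₁, y₁) = (2524, 145);  2524² − 303·145² = 1 ✓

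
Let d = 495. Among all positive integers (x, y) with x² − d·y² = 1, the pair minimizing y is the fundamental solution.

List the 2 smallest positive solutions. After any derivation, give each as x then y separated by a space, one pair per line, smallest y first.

√495 = [22; 4,44, …], period ℓ=2 (even) → k=1
a_0=22:  p_0=22·1+0=22,  q_0=22·0+1=1
a_1=4:  p_1=4·22+1=89,  q_1=4·1+0=4
(x₁, y₁) = (89, 4);  89² − 495·4² = 1 ✓
(x_2, y_2) = (89·89 + 495·4·4, 89·4 + 4·89) = (15841, 712)

89 4
15841 712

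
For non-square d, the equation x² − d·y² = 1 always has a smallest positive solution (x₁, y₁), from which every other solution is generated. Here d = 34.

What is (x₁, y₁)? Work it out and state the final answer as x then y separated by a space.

d=34: √d = [5; 1,4,1,10] (ℓ=4, even), read p_3/q_3
k=0  a_k=5  p_k/q_k = 5/1
…
k=2  a_k=4  p_k/q_k = 29/5
k=3  a_k=1  p_k/q_k = 35/6
(x₁, y₁) = (35, 6);  35² − 34·6² = 1 ✓

35 6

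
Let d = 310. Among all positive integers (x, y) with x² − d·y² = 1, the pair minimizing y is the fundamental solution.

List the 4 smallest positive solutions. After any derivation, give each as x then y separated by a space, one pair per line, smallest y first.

[17; 1,1,1,1,5,…,1,1,34] for √310; ℓ=16 ⇒ convergent index 15
i=0: a=17 ⇒ p=17, q=1
i=1: a=1 ⇒ p=18, q=1
i=2: a=1 ⇒ p=35, q=2
…
i=4: a=1 ⇒ p=88, q=5
i=5: a=5 ⇒ p=493, q=28
i=6: a=3 ⇒ p=1567, q=89
i=7: a=1 ⇒ p=2060, q=117
…
i=14: a=1 ⇒ p=515017, q=29251
i=15: a=1 ⇒ p=848719, q=48204
fundamental: x₁=848719, y₁=48204  (since 720323940961 − 310·2323625616 = 1)
(x_2, y_2) = (848719·848719 + 310·48204·48204, 848719·48204 + 48204·848719) = (1440647881921, 81823301352)
(x_3, y_3) = (848719·1440647881921 + 310·48204·81823301352, 848719·81823301352 + 48204·1440647881921) = (2445410459391369679, 138889981000287972)
(x_4, y_4) = (848719·2445410459391369679 + 310·48204·138889981000287972, 848719·138889981000287972 + 48204·2445410459391369679) = (4150932639366927117300481, 235757131569084991314384)

848719 48204
1440647881921 81823301352
2445410459391369679 138889981000287972
4150932639366927117300481 235757131569084991314384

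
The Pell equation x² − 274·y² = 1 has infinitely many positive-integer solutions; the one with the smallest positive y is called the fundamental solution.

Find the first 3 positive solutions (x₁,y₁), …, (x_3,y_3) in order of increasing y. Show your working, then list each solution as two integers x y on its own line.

d=274: √d = [16; 1,1,4,4,1,1,32] (ℓ=7, odd), read p_13/q_13
k=0  a_k=16  p_k/q_k = 16/1
…
k=3  a_k=4  p_k/q_k = 149/9
k=4  a_k=4  p_k/q_k = 629/38
…
k=7  a_k=32  p_k/q_k = 45802/2767
…
k=9  a_k=1  p_k/q_k = 93011/5619
…
k=12  a_k=1  p_k/q_k = 2189276/132259
k=13  a_k=1  p_k/q_k = 3959299/239190
→ (3959299, 239190).  Check: 3959299²=15676048571401, 274·239190²=15676048571400, difference 1.
(x_2, y_2) = (3959299·3959299 + 274·239190·239190, 3959299·239190 + 239190·3959299) = (31352097142801, 1894049455620)
(x_3, y_3) = (3959299·31352097142801 + 274·239190·1894049455620, 3959299·1894049455620 + 239190·31352097142801) = (248264653730785753699, 14998216231173381570)

3959299 239190
31352097142801 1894049455620
248264653730785753699 14998216231173381570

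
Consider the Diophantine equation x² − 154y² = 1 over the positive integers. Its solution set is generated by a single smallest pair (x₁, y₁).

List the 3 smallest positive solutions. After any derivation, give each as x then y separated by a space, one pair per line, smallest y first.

√154 = [12; 2,2,3,1,2,1,3,2,2,24, …], period ℓ=10 (even) → k=9
a_0=12:  p_0=12·1+0=12,  q_0=12·0+1=1
a_1=2:  p_1=2·12+1=25,  q_1=2·1+0=2
a_2=2:  p_2=2·25+12=62,  q_2=2·2+1=5
a_3=3:  p_3=3·62+25=211,  q_3=3·5+2=17
a_4=1:  p_4=1·211+62=273,  q_4=1·17+5=22
a_5=2:  p_5=2·273+211=757,  q_5=2·22+17=61
a_6=1:  p_6=1·757+273=1030,  q_6=1·61+22=83
a_7=3:  p_7=3·1030+757=3847,  q_7=3·83+61=310
a_8=2:  p_8=2·3847+1030=8724,  q_8=2·310+83=703
a_9=2:  p_9=2·8724+3847=21295,  q_9=2·703+310=1716
(x₁, y₁) = (21295, 1716);  21295² − 154·1716² = 1 ✓
n=2: (21295,1716)∘(21295,1716) = (21295·21295+154·1716·1716, 21295·1716+1716·21295) = (906954049,73084440)
n=3: (906954049,73084440)∘(21295,1716) = (21295·906954049+154·1716·73084440, 21295·73084440+1716·906954049) = (38627172925615,3112666297884)

21295 1716
906954049 73084440
38627172925615 3112666297884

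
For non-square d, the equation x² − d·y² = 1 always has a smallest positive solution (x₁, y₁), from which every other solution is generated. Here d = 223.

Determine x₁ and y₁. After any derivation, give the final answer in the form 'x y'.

d=223: √d = [14; 1,13,1,28] (ℓ=4, even), read p_3/q_3
i=0: a=14 ⇒ p=14, q=1
i=1: a=1 ⇒ p=15, q=1
i=2: a=13 ⇒ p=209, q=14
i=3: a=1 ⇒ p=224, q=15
(x₁, y₁) = (224, 15);  224² − 223·15² = 1 ✓

224 15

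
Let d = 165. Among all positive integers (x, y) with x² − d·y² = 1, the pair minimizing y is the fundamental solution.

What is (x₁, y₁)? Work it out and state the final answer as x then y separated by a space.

1079 84

√165 = [12; 1,5,2,5,1,24, …], period ℓ=6 (even) → k=5
a_0=12:  p_0=12·1+0=12,  q_0=12·0+1=1
a_1=1:  p_1=1·12+1=13,  q_1=1·1+0=1
…
a_3=2:  p_3=2·77+13=167,  q_3=2·6+1=13
a_4=5:  p_4=5·167+77=912,  q_4=5·13+6=71
a_5=1:  p_5=1·912+167=1079,  q_5=1·71+13=84
(x₁, y₁) = (1079, 84);  1079² − 165·84² = 1 ✓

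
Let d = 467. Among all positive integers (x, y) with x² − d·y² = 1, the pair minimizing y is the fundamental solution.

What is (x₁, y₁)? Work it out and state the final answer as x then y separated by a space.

1625626 75225

d=467: √d = [21; 1,1,1,1,3,…,1,1,42] (ℓ=14, even), read p_13/q_13
a_0=21:  p_0=21·1+0=21,  q_0=21·0+1=1
a_1=1:  p_1=1·21+1=22,  q_1=1·1+0=1
a_2=1:  p_2=1·22+21=43,  q_2=1·1+1=2
a_3=1:  p_3=1·43+22=65,  q_3=1·2+1=3
…
a_8=3:  p_8=3·27164+1275=82767,  q_8=3·1257+59=3830
a_9=3:  p_9=3·82767+27164=275465,  q_9=3·3830+1257=12747
a_10=1:  p_10=1·275465+82767=358232,  q_10=1·12747+3830=16577
a_11=1:  p_11=1·358232+275465=633697,  q_11=1·16577+12747=29324
a_12=1:  p_12=1·633697+358232=991929,  q_12=1·29324+16577=45901
a_13=1:  p_13=1·991929+633697=1625626,  q_13=1·45901+29324=75225
→ (1625626, 75225).  Check: 1625626²=2642659891876, 467·75225²=2642659891875, difference 1.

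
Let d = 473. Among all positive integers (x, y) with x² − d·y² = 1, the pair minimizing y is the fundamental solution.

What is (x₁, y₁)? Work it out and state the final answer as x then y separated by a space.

87 4

[21; 1,2,1,42] for √473; ℓ=4 ⇒ convergent index 3
a_0=21:  p_0=21·1+0=21,  q_0=21·0+1=1
…
a_2=2:  p_2=2·22+21=65,  q_2=2·1+1=3
a_3=1:  p_3=1·65+22=87,  q_3=1·3+1=4
→ (87, 4).  Check: 87²=7569, 473·4²=7568, difference 1.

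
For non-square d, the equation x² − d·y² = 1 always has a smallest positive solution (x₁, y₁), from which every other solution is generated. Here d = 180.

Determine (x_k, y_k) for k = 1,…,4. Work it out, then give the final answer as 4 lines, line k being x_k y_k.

d=180: √d = [13; 2,2,2,26] (ℓ=4, even), read p_3/q_3
i=0: a=13 ⇒ p=13, q=1
…
i=2: a=2 ⇒ p=67, q=5
i=3: a=2 ⇒ p=161, q=12
fundamental: x₁=161, y₁=12  (since 25921 − 180·144 = 1)
k=2:  x_2 = 161·161+180·12·12 = 51841,  y_2 = 161·12+12·161 = 3864
k=3:  x_3 = 161·51841+180·12·3864 = 16692641,  y_3 = 161·3864+12·51841 = 1244196
k=4:  x_4 = 161·16692641+180·12·1244196 = 5374978561,  y_4 = 161·1244196+12·16692641 = 400627248

161 12
51841 3864
16692641 1244196
5374978561 400627248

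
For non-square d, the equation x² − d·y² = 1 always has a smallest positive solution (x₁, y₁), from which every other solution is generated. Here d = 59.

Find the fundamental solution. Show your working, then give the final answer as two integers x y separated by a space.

530 69

√59 → a₀=7, period (1,2,7,2,1,14); ℓ=6 even so k=5
i=0: a=7 ⇒ p=7, q=1
…
i=2: a=2 ⇒ p=23, q=3
i=3: a=7 ⇒ p=169, q=22
i=4: a=2 ⇒ p=361, q=47
i=5: a=1 ⇒ p=530, q=69
(x₁, y₁) = (530, 69);  530² − 59·69² = 1 ✓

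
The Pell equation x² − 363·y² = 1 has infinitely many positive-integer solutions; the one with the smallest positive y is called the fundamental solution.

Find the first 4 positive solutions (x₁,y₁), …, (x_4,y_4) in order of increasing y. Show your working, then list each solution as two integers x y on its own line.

362 19
262087 13756
189750626 9959325
137379191137 7210537544

d=363: √d = [19; 19,38] (ℓ=2, even), read p_1/q_1
a_0=19:  p_0=19·1+0=19,  q_0=19·0+1=1
a_1=19:  p_1=19·19+1=362,  q_1=19·1+0=19
(x₁, y₁) = (362, 19);  362² − 363·19² = 1 ✓
(x_2, y_2) = (362·362 + 363·19·19, 362·19 + 19·362) = (262087, 13756)
(x_3, y_3) = (362·262087 + 363·19·13756, 362·13756 + 19·262087) = (189750626, 9959325)
(x_4, y_4) = (362·189750626 + 363·19·9959325, 362·9959325 + 19·189750626) = (137379191137, 7210537544)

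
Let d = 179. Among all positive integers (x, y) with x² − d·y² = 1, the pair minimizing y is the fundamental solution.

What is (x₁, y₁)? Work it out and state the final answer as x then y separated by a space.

4190210 313191

[13; 2,1,1,1,3,…,1,2,26] for √179; ℓ=14 ⇒ convergent index 13
step 0: (13, 1)  from 13·(1,0) + (0,1)
…
step 4: (107, 8)  from 1·(67,5) + (40,3)
step 5: (388, 29)  from 3·(107,8) + (67,5)
…
step 7: (26999, 2018)  from 13·(2047,153) + (388,29)
step 8: (137042, 10243)  from 5·(26999,2018) + (2047,153)
…
step 11: (1013292, 75737)  from 1·(575167,42990) + (438125,32747)
step 12: (1588459, 118727)  from 1·(1013292,75737) + (575167,42990)
step 13: (4190210, 313191)  from 2·(1588459,118727) + (1013292,75737)
→ (4190210, 313191).  Check: 4190210²=17557859844100, 179·313191²=17557859844099, difference 1.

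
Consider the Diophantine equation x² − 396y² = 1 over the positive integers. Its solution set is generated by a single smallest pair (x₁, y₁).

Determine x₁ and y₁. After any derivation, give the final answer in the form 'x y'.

[19; 1,8,1,38] for √396; ℓ=4 ⇒ convergent index 3
i=0: a=19 ⇒ p=19, q=1
i=1: a=1 ⇒ p=20, q=1
i=2: a=8 ⇒ p=179, q=9
i=3: a=1 ⇒ p=199, q=10
(x₁, y₁) = (199, 10);  199² − 396·10² = 1 ✓

199 10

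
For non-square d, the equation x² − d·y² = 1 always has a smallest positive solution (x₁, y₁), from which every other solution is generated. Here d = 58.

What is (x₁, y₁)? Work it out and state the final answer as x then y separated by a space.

19603 2574

d=58: √d = [7; 1,1,1,1,1,1,14] (ℓ=7, odd), read p_13/q_13
a_0=7:  p_0=7·1+0=7,  q_0=7·0+1=1
…
a_2=1:  p_2=1·8+7=15,  q_2=1·1+1=2
a_3=1:  p_3=1·15+8=23,  q_3=1·2+1=3
…
a_5=1:  p_5=1·38+23=61,  q_5=1·5+3=8
a_6=1:  p_6=1·61+38=99,  q_6=1·8+5=13
a_7=14:  p_7=14·99+61=1447,  q_7=14·13+8=190
…
a_9=1:  p_9=1·1546+1447=2993,  q_9=1·203+190=393
a_10=1:  p_10=1·2993+1546=4539,  q_10=1·393+203=596
a_11=1:  p_11=1·4539+2993=7532,  q_11=1·596+393=989
a_12=1:  p_12=1·7532+4539=12071,  q_12=1·989+596=1585
a_13=1:  p_13=1·12071+7532=19603,  q_13=1·1585+989=2574
fundamental: x₁=19603, y₁=2574  (since 384277609 − 58·6625476 = 1)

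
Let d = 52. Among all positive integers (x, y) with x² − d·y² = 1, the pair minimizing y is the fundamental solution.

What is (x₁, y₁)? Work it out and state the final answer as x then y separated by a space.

d=52: √d = [7; 4,1,2,1,4,14] (ℓ=6, even), read p_5/q_5
a_0=7:  p_0=7·1+0=7,  q_0=7·0+1=1
…
a_2=1:  p_2=1·29+7=36,  q_2=1·4+1=5
…
a_4=1:  p_4=1·101+36=137,  q_4=1·14+5=19
a_5=4:  p_5=4·137+101=649,  q_5=4·19+14=90
fundamental: x₁=649, y₁=90  (since 421201 − 52·8100 = 1)

649 90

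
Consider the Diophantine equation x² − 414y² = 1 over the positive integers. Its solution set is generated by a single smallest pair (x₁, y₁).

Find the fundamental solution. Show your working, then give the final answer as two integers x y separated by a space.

24335 1196

d=414: √d = [20; 2,1,7,2,7,1,2,40] (ℓ=8, even), read p_7/q_7
step 0: (20, 1)  from 20·(1,0) + (0,1)
…
step 2: (61, 3)  from 1·(41,2) + (20,1)
…
step 4: (997, 49)  from 2·(468,23) + (61,3)
step 5: (7447, 366)  from 7·(997,49) + (468,23)
step 6: (8444, 415)  from 1·(7447,366) + (997,49)
step 7: (24335, 1196)  from 2·(8444,415) + (7447,366)
→ (24335, 1196).  Check: 24335²=592192225, 414·1196²=592192224, difference 1.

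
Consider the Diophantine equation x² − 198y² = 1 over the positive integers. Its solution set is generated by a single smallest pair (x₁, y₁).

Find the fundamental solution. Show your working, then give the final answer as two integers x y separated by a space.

√198 → a₀=14, period (14,28); ℓ=2 even so k=1
k=0  a_k=14  p_k/q_k = 14/1
k=1  a_k=14  p_k/q_k = 197/14
(x₁, y₁) = (197, 14);  197² − 198·14² = 1 ✓

197 14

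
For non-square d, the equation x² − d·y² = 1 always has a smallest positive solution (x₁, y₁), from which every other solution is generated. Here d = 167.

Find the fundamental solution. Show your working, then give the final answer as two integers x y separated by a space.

168 13

√167 = [12; 1,11,1,24, …], period ℓ=4 (even) → k=3
k=0  a_k=12  p_k/q_k = 12/1
…
k=2  a_k=11  p_k/q_k = 155/12
k=3  a_k=1  p_k/q_k = 168/13
(x₁, y₁) = (168, 13);  168² − 167·13² = 1 ✓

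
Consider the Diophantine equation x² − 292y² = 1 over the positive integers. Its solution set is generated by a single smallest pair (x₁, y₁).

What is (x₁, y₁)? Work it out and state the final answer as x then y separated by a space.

[17; 11,2,1,3,8,3,1,2,11,34] for √292; ℓ=10 ⇒ convergent index 9
a_0=17:  p_0=17·1+0=17,  q_0=17·0+1=1
…
a_2=2:  p_2=2·188+17=393,  q_2=2·11+1=23
a_3=1:  p_3=1·393+188=581,  q_3=1·23+11=34
…
a_6=3:  p_6=3·17669+2136=55143,  q_6=3·1034+125=3227
…
a_8=2:  p_8=2·72812+55143=200767,  q_8=2·4261+3227=11749
a_9=11:  p_9=11·200767+72812=2281249,  q_9=11·11749+4261=133500
→ (2281249, 133500).  Check: 2281249²=5204097000001, 292·133500²=5204097000000, difference 1.

2281249 133500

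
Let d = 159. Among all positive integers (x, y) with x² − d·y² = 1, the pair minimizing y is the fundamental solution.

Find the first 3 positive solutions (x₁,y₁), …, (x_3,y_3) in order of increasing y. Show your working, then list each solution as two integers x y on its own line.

1324 105
3505951 278040
9283756924 736249815

√159 = [12; 1,1,1,1,3,1,1,1,1,24, …], period ℓ=10 (even) → k=9
step 0: (12, 1)  from 12·(1,0) + (0,1)
…
step 2: (25, 2)  from 1·(13,1) + (12,1)
…
step 6: (290, 23)  from 1·(227,18) + (63,5)
…
step 8: (807, 64)  from 1·(517,41) + (290,23)
step 9: (1324, 105)  from 1·(807,64) + (517,41)
fundamental: x₁=1324, y₁=105  (since 1752976 − 159·11025 = 1)
(1324+105√159)^2 = 3505951 + 278040√159
(1324+105√159)^3 = 9283756924 + 736249815√159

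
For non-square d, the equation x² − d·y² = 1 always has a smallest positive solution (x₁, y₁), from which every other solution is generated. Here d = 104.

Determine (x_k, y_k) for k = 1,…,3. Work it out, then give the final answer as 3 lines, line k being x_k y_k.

51 5
5201 510
530451 52015

d=104: √d = [10; 5,20] (ℓ=2, even), read p_1/q_1
i=0: a=10 ⇒ p=10, q=1
i=1: a=5 ⇒ p=51, q=5
→ (51, 5).  Check: 51²=2601, 104·5²=2600, difference 1.
n=2: (51,5)∘(51,5) = (51·51+104·5·5, 51·5+5·51) = (5201,510)
n=3: (5201,510)∘(51,5) = (51·5201+104·5·510, 51·510+5·5201) = (530451,52015)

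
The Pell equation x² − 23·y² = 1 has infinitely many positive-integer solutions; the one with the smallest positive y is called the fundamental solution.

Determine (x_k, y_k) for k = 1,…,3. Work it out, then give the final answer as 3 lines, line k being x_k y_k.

[4; 1,3,1,8] for √23; ℓ=4 ⇒ convergent index 3
k=0  a_k=4  p_k/q_k = 4/1
…
k=2  a_k=3  p_k/q_k = 19/4
k=3  a_k=1  p_k/q_k = 24/5
fundamental: x₁=24, y₁=5  (since 576 − 23·25 = 1)
k=2:  x_2 = 24·24+23·5·5 = 1151,  y_2 = 24·5+5·24 = 240
k=3:  x_3 = 24·1151+23·5·240 = 55224,  y_3 = 24·240+5·1151 = 11515

24 5
1151 240
55224 11515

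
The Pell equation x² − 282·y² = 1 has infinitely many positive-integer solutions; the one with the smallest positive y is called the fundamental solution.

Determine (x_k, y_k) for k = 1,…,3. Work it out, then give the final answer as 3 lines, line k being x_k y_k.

[16; 1,3,1,4,1,3,1,32] for √282; ℓ=8 ⇒ convergent index 7
i=0: a=16 ⇒ p=16, q=1
…
i=2: a=3 ⇒ p=67, q=4
…
i=5: a=1 ⇒ p=487, q=29
i=6: a=3 ⇒ p=1864, q=111
i=7: a=1 ⇒ p=2351, q=140
→ (2351, 140).  Check: 2351²=5527201, 282·140²=5527200, difference 1.
(x_2, y_2) = (2351·2351 + 282·140·140, 2351·140 + 140·2351) = (11054401, 658280)
(x_3, y_3) = (2351·11054401 + 282·140·658280, 2351·658280 + 140·11054401) = (51977791151, 3095232420)

2351 140
11054401 658280
51977791151 3095232420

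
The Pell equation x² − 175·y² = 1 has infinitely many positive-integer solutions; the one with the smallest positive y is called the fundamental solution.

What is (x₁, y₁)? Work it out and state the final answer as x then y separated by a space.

[13; 4,2,1,2,4,26] for √175; ℓ=6 ⇒ convergent index 5
step 0: (13, 1)  from 13·(1,0) + (0,1)
step 1: (53, 4)  from 4·(13,1) + (1,0)
step 2: (119, 9)  from 2·(53,4) + (13,1)
step 3: (172, 13)  from 1·(119,9) + (53,4)
step 4: (463, 35)  from 2·(172,13) + (119,9)
step 5: (2024, 153)  from 4·(463,35) + (172,13)
→ (2024, 153).  Check: 2024²=4096576, 175·153²=4096575, difference 1.

2024 153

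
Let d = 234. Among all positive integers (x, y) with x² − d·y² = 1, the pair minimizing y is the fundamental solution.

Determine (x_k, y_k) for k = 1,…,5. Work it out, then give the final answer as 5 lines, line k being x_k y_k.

5201 340
54100801 3536680
562756526801 36788545020
5853793337683201 382674441761360
60891157735824130001 3980579506413121700

√234 = [15; 3,2,1,2,1,2,3,30, …], period ℓ=8 (even) → k=7
k=0  a_k=15  p_k/q_k = 15/1
k=1  a_k=3  p_k/q_k = 46/3
k=2  a_k=2  p_k/q_k = 107/7
k=3  a_k=1  p_k/q_k = 153/10
k=4  a_k=2  p_k/q_k = 413/27
k=5  a_k=1  p_k/q_k = 566/37
k=6  a_k=2  p_k/q_k = 1545/101
k=7  a_k=3  p_k/q_k = 5201/340
→ (5201, 340).  Check: 5201²=27050401, 234·340²=27050400, difference 1.
(5201+340√234)^2 = 54100801 + 3536680√234
(5201+340√234)^3 = 562756526801 + 36788545020√234
(5201+340√234)^4 = 5853793337683201 + 382674441761360√234
(5201+340√234)^5 = 60891157735824130001 + 3980579506413121700√234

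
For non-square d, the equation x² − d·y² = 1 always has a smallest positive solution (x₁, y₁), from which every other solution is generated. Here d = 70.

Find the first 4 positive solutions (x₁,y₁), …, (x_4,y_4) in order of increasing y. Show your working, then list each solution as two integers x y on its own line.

√70 = [8; 2,1,2,1,2,16, …], period ℓ=6 (even) → k=5
k=0  a_k=8  p_k/q_k = 8/1
k=1  a_k=2  p_k/q_k = 17/2
k=2  a_k=1  p_k/q_k = 25/3
…
k=4  a_k=1  p_k/q_k = 92/11
k=5  a_k=2  p_k/q_k = 251/30
(x₁, y₁) = (251, 30);  251² − 70·30² = 1 ✓
(251+30√70)^2 = 126001 + 15060√70
(251+30√70)^3 = 63252251 + 7560090√70
(251+30√70)^4 = 31752504001 + 3795150120√70

251 30
126001 15060
63252251 7560090
31752504001 3795150120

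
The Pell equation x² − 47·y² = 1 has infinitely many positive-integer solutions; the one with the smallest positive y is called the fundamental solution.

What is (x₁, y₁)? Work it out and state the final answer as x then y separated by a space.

√47 → a₀=6, period (1,5,1,12); ℓ=4 even so k=3
k=0  a_k=6  p_k/q_k = 6/1
k=1  a_k=1  p_k/q_k = 7/1
k=2  a_k=5  p_k/q_k = 41/6
k=3  a_k=1  p_k/q_k = 48/7
fundamental: x₁=48, y₁=7  (since 2304 − 47·49 = 1)

48 7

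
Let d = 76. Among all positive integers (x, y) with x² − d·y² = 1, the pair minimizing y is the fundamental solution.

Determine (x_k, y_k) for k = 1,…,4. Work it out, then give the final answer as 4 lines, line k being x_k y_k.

57799 6630
6681448801 766414740
772362118440199 88596011107890
89283516160768675201 10241521691283453480

√76 → a₀=8, period (1,2,1,1,5,4,5,1,1,2,1,16); ℓ=12 even so k=11
a_0=8:  p_0=8·1+0=8,  q_0=8·0+1=1
…
a_3=1:  p_3=1·26+9=35,  q_3=1·3+1=4
a_4=1:  p_4=1·35+26=61,  q_4=1·4+3=7
a_5=5:  p_5=5·61+35=340,  q_5=5·7+4=39
a_6=4:  p_6=4·340+61=1421,  q_6=4·39+7=163
…
a_9=1:  p_9=1·8866+7445=16311,  q_9=1·1017+854=1871
a_10=2:  p_10=2·16311+8866=41488,  q_10=2·1871+1017=4759
a_11=1:  p_11=1·41488+16311=57799,  q_11=1·4759+1871=6630
fundamental: x₁=57799, y₁=6630  (since 3340724401 − 76·43956900 = 1)
k=2:  x_2 = 57799·57799+76·6630·6630 = 6681448801,  y_2 = 57799·6630+6630·57799 = 766414740
k=3:  x_3 = 57799·6681448801+76·6630·766414740 = 772362118440199,  y_3 = 57799·766414740+6630·6681448801 = 88596011107890
k=4:  x_4 = 57799·772362118440199+76·6630·88596011107890 = 89283516160768675201,  y_4 = 57799·88596011107890+6630·772362118440199 = 10241521691283453480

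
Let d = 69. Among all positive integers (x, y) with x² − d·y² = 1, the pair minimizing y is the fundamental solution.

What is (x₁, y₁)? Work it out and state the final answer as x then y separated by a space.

√69 → a₀=8, period (3,3,1,4,1,3,3,16); ℓ=8 even so k=7
i=0: a=8 ⇒ p=8, q=1
i=1: a=3 ⇒ p=25, q=3
…
i=4: a=4 ⇒ p=515, q=62
…
i=6: a=3 ⇒ p=2384, q=287
i=7: a=3 ⇒ p=7775, q=936
fundamental: x₁=7775, y₁=936  (since 60450625 − 69·876096 = 1)

7775 936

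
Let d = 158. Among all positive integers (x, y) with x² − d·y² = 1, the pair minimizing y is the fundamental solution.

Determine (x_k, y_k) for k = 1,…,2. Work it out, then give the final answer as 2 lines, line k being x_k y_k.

d=158: √d = [12; 1,1,3,12,3,1,1,24] (ℓ=8, even), read p_7/q_7
i=0: a=12 ⇒ p=12, q=1
i=1: a=1 ⇒ p=13, q=1
i=2: a=1 ⇒ p=25, q=2
i=3: a=3 ⇒ p=88, q=7
i=4: a=12 ⇒ p=1081, q=86
i=5: a=3 ⇒ p=3331, q=265
i=6: a=1 ⇒ p=4412, q=351
i=7: a=1 ⇒ p=7743, q=616
(x₁, y₁) = (7743, 616);  7743² − 158·616² = 1 ✓
n=2: (7743,616)∘(7743,616) = (7743·7743+158·616·616, 7743·616+616·7743) = (119908097,9539376)

7743 616
119908097 9539376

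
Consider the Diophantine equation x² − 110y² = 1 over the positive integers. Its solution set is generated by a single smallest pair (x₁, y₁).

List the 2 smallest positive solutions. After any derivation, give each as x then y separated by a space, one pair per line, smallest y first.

√110 → a₀=10, period (2,20); ℓ=2 even so k=1
step 0: (10, 1)  from 10·(1,0) + (0,1)
step 1: (21, 2)  from 2·(10,1) + (1,0)
fundamental: x₁=21, y₁=2  (since 441 − 110·4 = 1)
(21+2√110)^2 = 881 + 84√110

21 2
881 84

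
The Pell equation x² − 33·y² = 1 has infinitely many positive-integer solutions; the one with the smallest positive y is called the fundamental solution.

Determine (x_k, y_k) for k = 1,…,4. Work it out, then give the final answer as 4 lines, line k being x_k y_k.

√33 → a₀=5, period (1,2,1,10); ℓ=4 even so k=3
i=0: a=5 ⇒ p=5, q=1
i=1: a=1 ⇒ p=6, q=1
i=2: a=2 ⇒ p=17, q=3
i=3: a=1 ⇒ p=23, q=4
fundamental: x₁=23, y₁=4  (since 529 − 33·16 = 1)
(x_2, y_2) = (23·23 + 33·4·4, 23·4 + 4·23) = (1057, 184)
(x_3, y_3) = (23·1057 + 33·4·184, 23·184 + 4·1057) = (48599, 8460)
(x_4, y_4) = (23·48599 + 33·4·8460, 23·8460 + 4·48599) = (2234497, 388976)

23 4
1057 184
48599 8460
2234497 388976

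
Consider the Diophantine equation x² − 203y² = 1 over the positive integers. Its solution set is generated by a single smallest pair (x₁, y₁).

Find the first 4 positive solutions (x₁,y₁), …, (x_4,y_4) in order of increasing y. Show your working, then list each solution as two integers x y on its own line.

√203 → a₀=14, period (4,28); ℓ=2 even so k=1
k=0  a_k=14  p_k/q_k = 14/1
k=1  a_k=4  p_k/q_k = 57/4
(x₁, y₁) = (57, 4);  57² − 203·4² = 1 ✓
(57+4√203)^2 = 6497 + 456√203
(57+4√203)^3 = 740601 + 51980√203
(57+4√203)^4 = 84422017 + 5925264√203

57 4
6497 456
740601 51980
84422017 5925264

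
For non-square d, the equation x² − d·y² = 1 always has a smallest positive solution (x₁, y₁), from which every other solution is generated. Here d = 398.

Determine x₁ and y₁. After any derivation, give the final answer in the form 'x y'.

399 20

[19; 1,18,1,38] for √398; ℓ=4 ⇒ convergent index 3
a_0=19:  p_0=19·1+0=19,  q_0=19·0+1=1
a_1=1:  p_1=1·19+1=20,  q_1=1·1+0=1
a_2=18:  p_2=18·20+19=379,  q_2=18·1+1=19
a_3=1:  p_3=1·379+20=399,  q_3=1·19+1=20
(x₁, y₁) = (399, 20);  399² − 398·20² = 1 ✓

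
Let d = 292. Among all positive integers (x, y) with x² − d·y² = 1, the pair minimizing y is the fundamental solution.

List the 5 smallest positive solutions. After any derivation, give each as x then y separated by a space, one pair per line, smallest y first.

√292 = [17; 11,2,1,3,8,3,1,2,11,34, …], period ℓ=10 (even) → k=9
a_0=17:  p_0=17·1+0=17,  q_0=17·0+1=1
…
a_3=1:  p_3=1·393+188=581,  q_3=1·23+11=34
…
a_7=1:  p_7=1·55143+17669=72812,  q_7=1·3227+1034=4261
a_8=2:  p_8=2·72812+55143=200767,  q_8=2·4261+3227=11749
a_9=11:  p_9=11·200767+72812=2281249,  q_9=11·11749+4261=133500
(x₁, y₁) = (2281249, 133500);  2281249² − 292·133500² = 1 ✓
k=2:  x_2 = 2281249·2281249+292·133500·133500 = 10408194000001,  y_2 = 2281249·133500+133500·2281249 = 609093483000
k=3:  x_3 = 2281249·10408194000001+292·133500·609093483000 = 47487364308614281249,  y_3 = 2281249·609093483000+133500·10408194000001 = 2778987798000400500
k=4:  x_4 = 2281249·47487364308614281249+292·133500·2778987798000400500 = 216661004683313632776000001,  y_4 = 2281249·2778987798000400500+133500·47487364308614281249 = 12679126270400622186966000
k=5:  x_5 = 2281249·216661004683313632776000001+292·133500·12679126270400622186966000 = 988515400545561595548925838281249,  y_5 = 2281249·12679126270400622186966000+133500·216661004683313632776000001 = 57848488250447518938990000667500

2281249 133500
10408194000001 609093483000
47487364308614281249 2778987798000400500
216661004683313632776000001 12679126270400622186966000
988515400545561595548925838281249 57848488250447518938990000667500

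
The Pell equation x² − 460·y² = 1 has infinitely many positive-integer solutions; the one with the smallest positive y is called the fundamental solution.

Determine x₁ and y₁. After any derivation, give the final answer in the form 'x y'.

d=460: √d = [21; 2,4,3,1,2,10,2,1,3,4,2,42] (ℓ=12, even), read p_11/q_11
step 0: (21, 1)  from 21·(1,0) + (0,1)
step 1: (43, 2)  from 2·(21,1) + (1,0)
step 2: (193, 9)  from 4·(43,2) + (21,1)
step 3: (622, 29)  from 3·(193,9) + (43,2)
…
step 5: (2252, 105)  from 2·(815,38) + (622,29)
…
step 7: (48922, 2281)  from 2·(23335,1088) + (2252,105)
step 8: (72257, 3369)  from 1·(48922,2281) + (23335,1088)
step 9: (265693, 12388)  from 3·(72257,3369) + (48922,2281)
step 10: (1135029, 52921)  from 4·(265693,12388) + (72257,3369)
step 11: (2535751, 118230)  from 2·(1135029,52921) + (265693,12388)
(x₁, y₁) = (2535751, 118230);  2535751² − 460·118230² = 1 ✓

2535751 118230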